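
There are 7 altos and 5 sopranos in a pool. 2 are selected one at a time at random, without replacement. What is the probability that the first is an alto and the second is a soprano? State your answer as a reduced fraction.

35/132

Multiply the conditional probabilities at each draw: 7/12 · 5/11 = 35/132.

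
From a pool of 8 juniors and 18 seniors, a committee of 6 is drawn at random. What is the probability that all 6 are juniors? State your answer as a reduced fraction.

There are C(26,6) = 230230 possible selections.
Selections with all juniors: C(8,6) = 28.
Probability = 28/230230 = 2/16445.

2/16445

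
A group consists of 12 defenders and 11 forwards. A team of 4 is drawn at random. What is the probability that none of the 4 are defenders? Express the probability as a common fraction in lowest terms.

There are C(23,4) = 8855 possible selections.
Selections with no defenders (all forwards): C(11,4) = 330.
Probability = 330/8855 = 6/161.

6/161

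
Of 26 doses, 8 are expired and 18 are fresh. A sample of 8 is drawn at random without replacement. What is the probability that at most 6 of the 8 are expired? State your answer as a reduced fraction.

There are C(26,8) = 1562275 ways to choose the 8.
Count the complement (more than 6 expired): C(8,7)·C(18,1) + C(8,8)·C(18,0) = 144 + 1 = 145.
Probability = 1 − 145/1562275 = 1562130/1562275 = 312426/312455.

312426/312455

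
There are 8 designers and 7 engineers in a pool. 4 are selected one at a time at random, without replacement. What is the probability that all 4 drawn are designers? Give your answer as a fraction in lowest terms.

2/39

Multiply the conditional probabilities at each draw: 8/15 · 7/14 · 6/13 · 5/12 = 1680/32760 = 2/39.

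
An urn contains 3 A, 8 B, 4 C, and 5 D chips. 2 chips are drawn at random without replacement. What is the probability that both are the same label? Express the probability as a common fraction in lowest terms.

There are C(20,2) = 190 ways to draw 2 chips.
All same label: C(3,2) + C(8,2) + C(4,2) + C(5,2) = 3 + 28 + 6 + 10 = 47.
Probability = 47/190.

47/190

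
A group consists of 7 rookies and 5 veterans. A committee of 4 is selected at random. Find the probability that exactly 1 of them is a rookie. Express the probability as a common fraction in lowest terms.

14/99

Total number of selections: C(12,4) = 495.
Selections with exactly 1 rookie: choose 1 of the 7 rookies and 3 of the 5 veterans, C(7,1)·C(5,3) = 7·10 = 70.
Probability = 70/495 = 14/99.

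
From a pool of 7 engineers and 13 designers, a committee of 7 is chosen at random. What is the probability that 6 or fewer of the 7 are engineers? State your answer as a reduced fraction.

77519/77520

There are C(20,7) = 77520 ways to choose the 7.
Favorable selections (6 or fewer engineers): C(7,0)·C(13,7) + C(7,1)·C(13,6) + C(7,2)·C(13,5) + C(7,3)·C(13,4) + C(7,4)·C(13,3) + C(7,5)·C(13,2) + C(7,6)·C(13,1) = 1716 + 12012 + 27027 + 25025 + 10010 + 1638 + 91 = 77519.
Probability = 77519/77520.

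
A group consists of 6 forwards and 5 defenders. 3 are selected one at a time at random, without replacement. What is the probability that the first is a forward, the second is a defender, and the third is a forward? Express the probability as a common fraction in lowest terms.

Multiply the conditional probabilities at each draw: 6/11 · 5/10 · 5/9 = 150/990 = 5/33.

5/33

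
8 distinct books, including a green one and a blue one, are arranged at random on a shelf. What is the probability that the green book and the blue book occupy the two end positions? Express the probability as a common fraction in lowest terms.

There are 8! = 40320 arrangements.
Place the green book and the blue book at the ends in 2 ways, arrange the remaining 6 in 6! = 720 ways: 2·720 = 1440.
Probability = 1440/40320 = 1/28.

1/28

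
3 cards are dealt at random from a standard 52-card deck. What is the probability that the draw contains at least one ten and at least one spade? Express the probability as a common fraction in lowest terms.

There are C(52,3) = 22100 possible draws.
By inclusion-exclusion on the complements, draws missing all tens or all spades: C(48,3) + C(39,3) − C(36,3) = 17296 + 9139 − 7140 = 19295.
So draws with at least one of each: 22100 − 19295 = 2805, probability 2805/22100 = 33/260.

33/260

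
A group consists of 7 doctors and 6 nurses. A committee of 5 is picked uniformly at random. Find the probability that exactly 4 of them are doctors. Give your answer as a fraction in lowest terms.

70/429

The sample space is all 5-subsets of the 13: C(13,5) = 1287.
Selections with exactly 4 doctors: choose 4 of the 7 doctors and 1 of the 6 nurses, C(7,4)·C(6,1) = 35·6 = 210.
Probability = 210/1287 = 70/429.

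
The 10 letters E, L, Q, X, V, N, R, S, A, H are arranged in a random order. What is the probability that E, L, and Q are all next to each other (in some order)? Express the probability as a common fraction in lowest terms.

1/15

There are 10! = 3628800 arrangements.
Treat the three as one block: 8! placements × 3! orders within the block = 40320·6 = 241920.
Probability = 241920/3628800 = 1/15.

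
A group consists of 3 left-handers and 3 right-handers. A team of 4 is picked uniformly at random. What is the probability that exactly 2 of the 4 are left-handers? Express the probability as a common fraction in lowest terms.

3/5

The sample space is all 4-subsets of the 6: C(6,4) = 15.
Selections with exactly 2 left-handers: choose 2 of the 3 left-handers and 2 of the 3 right-handers, C(3,2)·C(3,2) = 3·3 = 9.
Probability = 9/15 = 3/5.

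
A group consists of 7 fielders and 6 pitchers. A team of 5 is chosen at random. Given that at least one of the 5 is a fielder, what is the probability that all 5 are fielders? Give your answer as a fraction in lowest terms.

Work in counts. Selections with at least one fielder: C(13,5) − C(6,5) = 1287 − 6 = 1281.
Of those, selections where all 5 are fielders: C(7,5) = 21.
Conditional probability = 21/1281 = 1/61.

1/61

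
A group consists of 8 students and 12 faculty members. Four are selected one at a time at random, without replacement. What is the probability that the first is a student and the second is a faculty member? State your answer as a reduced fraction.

Multiply the conditional probabilities at each draw: 8/20 · 12/19 = 96/380 = 24/95.

24/95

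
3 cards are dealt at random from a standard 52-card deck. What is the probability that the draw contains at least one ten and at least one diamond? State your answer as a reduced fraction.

There are C(52,3) = 22100 possible draws.
By inclusion-exclusion on the complements, draws missing all tens or all diamonds: C(48,3) + C(39,3) − C(36,3) = 17296 + 9139 − 7140 = 19295.
So draws with at least one of each: 22100 − 19295 = 2805, probability 2805/22100 = 33/260.

33/260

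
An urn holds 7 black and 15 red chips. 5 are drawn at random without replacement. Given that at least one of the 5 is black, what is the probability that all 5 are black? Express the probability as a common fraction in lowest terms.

Work in counts. Selections with at least one black: C(22,5) − C(15,5) = 26334 − 3003 = 23331.
Of those, selections where all 5 are black: C(7,5) = 21.
Conditional probability = 21/23331 = 1/1111.

1/1111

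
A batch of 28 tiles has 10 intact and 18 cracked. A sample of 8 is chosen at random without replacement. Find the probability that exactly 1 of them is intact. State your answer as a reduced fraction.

544/5313

The sample space is all 8-subsets of the 28: C(28,8) = 3108105.
Selections with exactly 1 intact: choose 1 of the 10 intact and 7 of the 18 cracked, C(10,1)·C(18,7) = 10·31824 = 318240.
Probability = 318240/3108105 = 544/5313.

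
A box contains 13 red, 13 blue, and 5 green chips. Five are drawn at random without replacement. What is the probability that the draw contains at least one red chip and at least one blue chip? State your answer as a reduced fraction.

There are C(31,5) = 169911 possible draws.
By inclusion-exclusion on the complements, draws missing all red or all blue: C(18,5) + C(18,5) − C(5,5) = 8568 + 8568 − 1 = 17135.
So draws with at least one of each: 169911 − 17135 = 152776, probability 152776/169911.

152776/169911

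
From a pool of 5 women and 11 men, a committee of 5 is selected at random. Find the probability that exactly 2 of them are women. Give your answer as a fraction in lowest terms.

275/728

There are C(16,5) = 4368 ways to choose 5 from 16.
Selections with exactly 2 women: choose 2 of the 5 women and 3 of the 11 men, C(5,2)·C(11,3) = 10·165 = 1650.
Probability = 1650/4368 = 275/728.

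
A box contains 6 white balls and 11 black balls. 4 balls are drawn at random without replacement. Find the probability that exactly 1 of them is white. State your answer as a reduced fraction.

99/238

Total number of selections: C(17,4) = 2380.
Selections with exactly 1 white: choose 1 of the 6 white and 3 of the 11 black, C(6,1)·C(11,3) = 6·165 = 990.
Probability = 990/2380 = 99/238.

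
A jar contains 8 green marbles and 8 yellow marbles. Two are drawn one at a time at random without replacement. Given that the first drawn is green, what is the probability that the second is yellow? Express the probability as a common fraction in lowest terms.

After removing one green, 15 remain: 7 green and 8 yellow.
So the probability the next is yellow is 8/15.

8/15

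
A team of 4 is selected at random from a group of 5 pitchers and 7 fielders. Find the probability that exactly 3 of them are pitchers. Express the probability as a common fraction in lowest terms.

14/99

The sample space is all 4-subsets of the 12: C(12,4) = 495.
Selections with exactly 3 pitchers: choose 3 of the 5 pitchers and 1 of the 7 fielders, C(5,3)·C(7,1) = 10·7 = 70.
Probability = 70/495 = 14/99.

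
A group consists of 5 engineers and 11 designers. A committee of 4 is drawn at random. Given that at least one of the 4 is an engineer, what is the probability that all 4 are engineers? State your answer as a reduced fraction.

1/298

Work in counts. Selections with at least one engineer: C(16,4) − C(11,4) = 1820 − 330 = 1490.
Of those, selections where all 4 are engineers: C(5,4) = 5.
Conditional probability = 5/1490 = 1/298.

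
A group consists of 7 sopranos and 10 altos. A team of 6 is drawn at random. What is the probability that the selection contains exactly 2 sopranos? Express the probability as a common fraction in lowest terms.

315/884

There are C(17,6) = 12376 ways to choose 6 from 17.
Selections with exactly 2 sopranos: choose 2 of the 7 sopranos and 4 of the 10 altos, C(7,2)·C(10,4) = 21·210 = 4410.
Probability = 4410/12376 = 315/884.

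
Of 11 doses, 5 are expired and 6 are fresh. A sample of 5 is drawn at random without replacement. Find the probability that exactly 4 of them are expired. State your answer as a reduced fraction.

5/77

Total number of selections: C(11,5) = 462.
Selections with exactly 4 expired: choose 4 of the 5 expired and 1 of the 6 fresh, C(5,4)·C(6,1) = 5·6 = 30.
Probability = 30/462 = 5/77.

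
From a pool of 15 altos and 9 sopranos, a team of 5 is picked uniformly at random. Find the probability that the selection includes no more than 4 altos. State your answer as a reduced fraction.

171/184

Total selections: C(24,5) = 42504.
The complement is exactly 5 altos: C(15,5)·C(9,0) = 3003.
Probability = 1 − 3003/42504 = 39501/42504 = 171/184.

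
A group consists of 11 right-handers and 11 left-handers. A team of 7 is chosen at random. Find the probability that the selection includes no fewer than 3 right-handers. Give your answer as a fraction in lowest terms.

There are C(22,7) = 170544 ways to choose the 7.
Count the complement (fewer than 3 right-handers): C(11,0)·C(11,7) + C(11,1)·C(11,6) + C(11,2)·C(11,5) = 330 + 5082 + 25410 = 30822.
Probability = 1 − 30822/170544 = 139722/170544 = 2117/2584.

2117/2584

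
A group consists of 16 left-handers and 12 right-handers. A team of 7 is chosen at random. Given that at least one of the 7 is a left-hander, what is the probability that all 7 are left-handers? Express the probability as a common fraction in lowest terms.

65/6723

Work in counts. Selections with at least one left-hander: C(28,7) − C(12,7) = 1184040 − 792 = 1183248.
Of those, selections where all 7 are left-handers: C(16,7) = 11440.
Conditional probability = 11440/1183248 = 65/6723.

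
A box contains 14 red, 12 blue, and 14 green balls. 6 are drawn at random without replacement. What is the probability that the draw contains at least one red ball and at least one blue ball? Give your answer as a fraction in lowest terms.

There are C(40,6) = 3838380 possible draws.
By inclusion-exclusion on the complements, draws missing all red or all blue: C(26,6) + C(28,6) − C(14,6) = 230230 + 376740 − 3003 = 603967.
So draws with at least one of each: 3838380 − 603967 = 3234413, probability 3234413/3838380 = 35543/42180.

35543/42180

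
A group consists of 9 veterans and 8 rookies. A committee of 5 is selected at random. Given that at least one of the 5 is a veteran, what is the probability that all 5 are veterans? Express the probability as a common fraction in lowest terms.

Work in counts. Selections with at least one veteran: C(17,5) − C(8,5) = 6188 − 56 = 6132.
Of those, selections where all 5 are veterans: C(9,5) = 126.
Conditional probability = 126/6132 = 3/146.

3/146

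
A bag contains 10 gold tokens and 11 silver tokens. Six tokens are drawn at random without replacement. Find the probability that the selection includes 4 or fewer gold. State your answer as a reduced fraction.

Total selections: C(21,6) = 54264.
Count the complement (more than 4 gold): C(10,5)·C(11,1) + C(10,6)·C(11,0) = 2772 + 210 = 2982.
Probability = 1 − 2982/54264 = 51282/54264 = 1221/1292.

1221/1292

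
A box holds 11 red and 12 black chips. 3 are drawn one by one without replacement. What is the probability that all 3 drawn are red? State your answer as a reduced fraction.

15/161

Multiply the conditional probabilities at each draw: 11/23 · 10/22 · 9/21 = 990/10626 = 15/161.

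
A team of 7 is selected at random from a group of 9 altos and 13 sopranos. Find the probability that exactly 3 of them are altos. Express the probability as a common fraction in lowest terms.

The sample space is all 7-subsets of the 22: C(22,7) = 170544.
Selections with exactly 3 altos: choose 3 of the 9 altos and 4 of the 13 sopranos, C(9,3)·C(13,4) = 84·715 = 60060.
Probability = 60060/170544 = 455/1292.

455/1292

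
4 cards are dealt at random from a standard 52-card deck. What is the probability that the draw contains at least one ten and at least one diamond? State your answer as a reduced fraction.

There are C(52,4) = 270725 possible draws.
By inclusion-exclusion on the complements, draws missing all tens or all diamonds: C(48,4) + C(39,4) − C(36,4) = 194580 + 82251 − 58905 = 217926.
So draws with at least one of each: 270725 − 217926 = 52799, probability 52799/270725.

52799/270725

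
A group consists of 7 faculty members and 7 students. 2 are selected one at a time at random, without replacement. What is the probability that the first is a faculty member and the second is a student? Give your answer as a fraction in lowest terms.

7/26

Multiply the conditional probabilities at each draw: 7/14 · 7/13 = 49/182 = 7/26.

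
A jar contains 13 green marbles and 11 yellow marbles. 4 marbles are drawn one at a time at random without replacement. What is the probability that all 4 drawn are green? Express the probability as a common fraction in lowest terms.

65/966

Multiply the conditional probabilities at each draw: 13/24 · 12/23 · 11/22 · 10/21 = 17160/255024 = 65/966.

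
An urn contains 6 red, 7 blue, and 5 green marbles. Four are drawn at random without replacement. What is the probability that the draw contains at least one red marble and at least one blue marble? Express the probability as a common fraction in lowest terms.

112/153

There are C(18,4) = 3060 possible draws.
By inclusion-exclusion on the complements, draws missing all red or all blue: C(12,4) + C(11,4) − C(5,4) = 495 + 330 − 5 = 820.
So draws with at least one of each: 3060 − 820 = 2240, probability 2240/3060 = 112/153.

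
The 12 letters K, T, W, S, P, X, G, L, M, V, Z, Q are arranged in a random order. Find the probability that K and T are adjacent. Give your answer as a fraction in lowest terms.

1/6

There are 12! = 479001600 arrangements.
Treat K and T as a block: 11! arrangements of the blocks × 2 orders within the block = 2·39916800 = 79833600.
Probability = 79833600/479001600 = 1/6.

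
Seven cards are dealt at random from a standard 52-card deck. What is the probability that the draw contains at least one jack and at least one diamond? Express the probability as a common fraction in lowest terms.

53122231/133784560

There are C(52,7) = 133784560 possible draws.
By inclusion-exclusion on the complements, draws missing all jacks or all diamonds: C(48,7) + C(39,7) − C(36,7) = 73629072 + 15380937 − 8347680 = 80662329.
So draws with at least one of each: 133784560 − 80662329 = 53122231, probability 53122231/133784560.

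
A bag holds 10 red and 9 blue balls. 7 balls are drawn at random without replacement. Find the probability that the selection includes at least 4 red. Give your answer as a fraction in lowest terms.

4787/8398

Total selections: C(19,7) = 50388.
Favorable selections (at least 4 red): C(10,4)·C(9,3) + C(10,5)·C(9,2) + C(10,6)·C(9,1) + C(10,7)·C(9,0) = 17640 + 9072 + 1890 + 120 = 28722.
Probability = 28722/50388 = 4787/8398.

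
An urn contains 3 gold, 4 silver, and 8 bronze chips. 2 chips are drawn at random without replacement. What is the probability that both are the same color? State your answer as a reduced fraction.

There are C(15,2) = 105 ways to draw 2 chips.
All same color: C(3,2) + C(4,2) + C(8,2) = 3 + 6 + 28 = 37.
Probability = 37/105.

37/105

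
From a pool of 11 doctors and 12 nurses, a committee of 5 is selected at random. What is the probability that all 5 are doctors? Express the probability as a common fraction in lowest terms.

There are C(23,5) = 33649 possible selections.
Selections with all doctors: C(11,5) = 462.
Probability = 462/33649 = 6/437.

6/437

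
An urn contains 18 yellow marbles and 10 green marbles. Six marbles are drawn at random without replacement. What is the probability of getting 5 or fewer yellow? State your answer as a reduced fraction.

328/345

There are C(28,6) = 376740 ways to choose the 6.
The complement is exactly 6 yellow: C(18,6)·C(10,0) = 18564.
Probability = 1 − 18564/376740 = 358176/376740 = 328/345.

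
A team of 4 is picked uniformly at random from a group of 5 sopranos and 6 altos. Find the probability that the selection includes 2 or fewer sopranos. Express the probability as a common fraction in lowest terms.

53/66

There are C(11,4) = 330 ways to choose the 4.
Count the complement (more than 2 sopranos): C(5,3)·C(6,1) + C(5,4)·C(6,0) = 60 + 5 = 65.
Probability = 1 − 65/330 = 265/330 = 53/66.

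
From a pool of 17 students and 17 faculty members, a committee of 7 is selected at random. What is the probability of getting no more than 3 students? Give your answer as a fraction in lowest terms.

1/2

Total selections: C(34,7) = 5379616.
Favorable selections (no more than 3 students): C(17,0)·C(17,7) + C(17,1)·C(17,6) + C(17,2)·C(17,5) + C(17,3)·C(17,4) = 19448 + 210392 + 841568 + 1618400 = 2689808.
Probability = 2689808/5379616 = 1/2.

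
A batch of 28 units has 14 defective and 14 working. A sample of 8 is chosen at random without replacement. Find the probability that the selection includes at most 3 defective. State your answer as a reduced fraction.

There are C(28,8) = 3108105 ways to choose the 8.
Favorable selections (at most 3 defective): C(14,0)·C(14,8) + C(14,1)·C(14,7) + C(14,2)·C(14,6) + C(14,3)·C(14,5) = 3003 + 48048 + 273273 + 728728 = 1053052.
Probability = 1053052/3108105 = 1052/3105.

1052/3105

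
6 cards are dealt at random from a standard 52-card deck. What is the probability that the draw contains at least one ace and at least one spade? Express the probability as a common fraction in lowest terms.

There are C(52,6) = 20358520 possible draws.
By inclusion-exclusion on the complements, draws missing all aces or all spades: C(48,6) + C(39,6) − C(36,6) = 12271512 + 3262623 − 1947792 = 13586343.
So draws with at least one of each: 20358520 − 13586343 = 6772177, probability 6772177/20358520.

6772177/20358520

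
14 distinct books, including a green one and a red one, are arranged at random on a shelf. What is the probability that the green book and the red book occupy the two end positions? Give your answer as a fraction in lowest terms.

There are 14! = 87178291200 arrangements.
Place the green book and the red book at the ends in 2 ways, arrange the remaining 12 in 12! = 479001600 ways: 2·479001600 = 958003200.
Probability = 958003200/87178291200 = 1/91.

1/91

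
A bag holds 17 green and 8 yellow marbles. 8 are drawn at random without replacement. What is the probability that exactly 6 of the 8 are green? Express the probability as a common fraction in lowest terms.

346528/1081575

There are C(25,8) = 1081575 ways to choose 8 from 25.
Selections with exactly 6 green: choose 6 of the 17 green and 2 of the 8 yellow, C(17,6)·C(8,2) = 12376·28 = 346528.
Probability = 346528/1081575.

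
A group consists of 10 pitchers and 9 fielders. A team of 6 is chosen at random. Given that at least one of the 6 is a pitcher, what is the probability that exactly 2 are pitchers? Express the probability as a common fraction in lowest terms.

Work in counts. Selections with at least one pitcher: C(19,6) − C(9,6) = 27132 − 84 = 27048.
Of those, selections where exactly 2 are pitchers: C(10,2)·C(9,4) = 45·126 = 5670.
Conditional probability = 5670/27048 = 135/644.

135/644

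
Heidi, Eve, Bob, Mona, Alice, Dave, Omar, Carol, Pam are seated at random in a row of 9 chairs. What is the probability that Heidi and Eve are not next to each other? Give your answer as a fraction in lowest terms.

There are 9! = 362880 arrangements.
Arrangements with Heidi and Eve adjacent: 2·8! = 80640.
So not adjacent: 362880 − 80640 = 282240, probability 282240/362880 = 7/9.

7/9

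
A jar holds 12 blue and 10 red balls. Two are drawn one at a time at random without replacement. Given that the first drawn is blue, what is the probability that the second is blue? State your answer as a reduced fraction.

After removing one blue, 21 remain: 11 blue and 10 red.
So the probability the next is blue is 11/21.

11/21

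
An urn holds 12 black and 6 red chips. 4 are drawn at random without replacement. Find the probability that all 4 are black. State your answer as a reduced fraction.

11/68

There are C(18,4) = 3060 possible selections.
Selections with all black: C(12,4) = 495.
Probability = 495/3060 = 11/68.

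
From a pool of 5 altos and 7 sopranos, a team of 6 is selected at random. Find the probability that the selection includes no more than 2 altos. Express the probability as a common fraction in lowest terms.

1/2

There are C(12,6) = 924 ways to choose the 6.
Favorable selections (no more than 2 altos): C(5,0)·C(7,6) + C(5,1)·C(7,5) + C(5,2)·C(7,4) = 7 + 105 + 350 = 462.
Probability = 462/924 = 1/2.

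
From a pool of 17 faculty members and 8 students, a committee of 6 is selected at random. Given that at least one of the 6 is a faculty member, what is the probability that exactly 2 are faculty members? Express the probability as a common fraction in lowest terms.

5/93

Work in counts. Selections with at least one faculty member: C(25,6) − C(8,6) = 177100 − 28 = 177072.
Of those, selections where exactly 2 are faculty members: C(17,2)·C(8,4) = 136·70 = 9520.
Conditional probability = 9520/177072 = 5/93.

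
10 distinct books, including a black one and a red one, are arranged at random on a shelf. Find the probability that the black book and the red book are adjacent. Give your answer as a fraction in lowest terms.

1/5

There are 10! = 3628800 arrangements.
Treat the black book and the red book as a block: 9! arrangements of the blocks × 2 orders within the block = 2·362880 = 725760.
Probability = 725760/3628800 = 1/5.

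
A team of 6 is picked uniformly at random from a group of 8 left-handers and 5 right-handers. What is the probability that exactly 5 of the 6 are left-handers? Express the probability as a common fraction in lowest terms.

Total number of selections: C(13,6) = 1716.
Selections with exactly 5 left-handers: choose 5 of the 8 left-handers and 1 of the 5 right-handers, C(8,5)·C(5,1) = 56·5 = 280.
Probability = 280/1716 = 70/429.

70/429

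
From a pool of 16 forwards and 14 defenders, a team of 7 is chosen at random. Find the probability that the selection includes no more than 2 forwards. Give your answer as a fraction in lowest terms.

There are C(30,7) = 2035800 ways to choose the 7.
Favorable selections (no more than 2 forwards): C(16,0)·C(14,7) + C(16,1)·C(14,6) + C(16,2)·C(14,5) = 3432 + 48048 + 240240 = 291720.
Probability = 291720/2035800 = 187/1305.

187/1305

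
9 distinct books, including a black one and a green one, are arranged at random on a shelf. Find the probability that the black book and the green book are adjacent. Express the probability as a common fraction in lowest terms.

2/9

There are 9! = 362880 arrangements.
Treat the black book and the green book as a block: 8! arrangements of the blocks × 2 orders within the block = 2·40320 = 80640.
Probability = 80640/362880 = 2/9.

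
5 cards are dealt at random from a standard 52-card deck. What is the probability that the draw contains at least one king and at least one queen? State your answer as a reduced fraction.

6509/64974

There are C(52,5) = 2598960 possible draws.
By inclusion-exclusion on the complements, draws missing all kings or all queens: C(48,5) + C(48,5) − C(44,5) = 1712304 + 1712304 − 1086008 = 2338600.
So draws with at least one of each: 2598960 − 2338600 = 260360, probability 260360/2598960 = 6509/64974.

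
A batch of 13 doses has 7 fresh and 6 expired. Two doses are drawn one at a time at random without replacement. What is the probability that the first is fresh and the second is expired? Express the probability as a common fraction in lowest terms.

7/26

Multiply the conditional probabilities at each draw: 7/13 · 6/12 = 42/156 = 7/26.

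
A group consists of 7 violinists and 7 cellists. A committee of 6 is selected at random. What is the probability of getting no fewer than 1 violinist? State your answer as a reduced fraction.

428/429

Total selections: C(14,6) = 3003.
The complement is all 6 are cellists: C(7,6) = 7.
Probability = 1 − 7/3003 = 2996/3003 = 428/429.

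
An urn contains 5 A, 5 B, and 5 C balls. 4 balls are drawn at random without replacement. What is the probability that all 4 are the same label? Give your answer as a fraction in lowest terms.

1/91

There are C(15,4) = 1365 ways to draw 4 balls.
All same label: C(5,4) + C(5,4) + C(5,4) = 5 + 5 + 5 = 15.
Probability = 15/1365 = 1/91.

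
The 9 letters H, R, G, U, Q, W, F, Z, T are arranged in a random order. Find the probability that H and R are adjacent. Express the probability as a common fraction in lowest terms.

There are 9! = 362880 arrangements.
Treat H and R as a block: 8! arrangements of the blocks × 2 orders within the block = 2·40320 = 80640.
Probability = 80640/362880 = 2/9.

2/9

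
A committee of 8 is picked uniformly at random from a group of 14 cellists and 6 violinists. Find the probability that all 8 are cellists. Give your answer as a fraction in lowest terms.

There are C(20,8) = 125970 possible selections.
Selections with all cellists: C(14,8) = 3003.
Probability = 3003/125970 = 77/3230.

77/3230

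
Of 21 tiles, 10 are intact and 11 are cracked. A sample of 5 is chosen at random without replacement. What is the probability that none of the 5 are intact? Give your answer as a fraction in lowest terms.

22/969

There are C(21,5) = 20349 possible selections.
Selections with no intact (all cracked): C(11,5) = 462.
Probability = 462/20349 = 22/969.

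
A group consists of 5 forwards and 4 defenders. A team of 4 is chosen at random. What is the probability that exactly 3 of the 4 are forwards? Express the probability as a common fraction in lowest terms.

20/63

Total number of selections: C(9,4) = 126.
Selections with exactly 3 forwards: choose 3 of the 5 forwards and 1 of the 4 defenders, C(5,3)·C(4,1) = 10·4 = 40.
Probability = 40/126 = 20/63.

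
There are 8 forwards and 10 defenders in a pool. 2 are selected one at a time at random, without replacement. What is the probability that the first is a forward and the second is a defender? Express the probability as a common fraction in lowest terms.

40/153

Multiply the conditional probabilities at each draw: 8/18 · 10/17 = 80/306 = 40/153.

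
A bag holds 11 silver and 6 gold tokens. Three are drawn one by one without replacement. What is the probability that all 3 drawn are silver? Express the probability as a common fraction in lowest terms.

33/136

Multiply the conditional probabilities at each draw: 11/17 · 10/16 · 9/15 = 990/4080 = 33/136.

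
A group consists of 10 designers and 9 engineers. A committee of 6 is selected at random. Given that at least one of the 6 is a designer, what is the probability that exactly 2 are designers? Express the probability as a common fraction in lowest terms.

135/644

Work in counts. Selections with at least one designer: C(19,6) − C(9,6) = 27132 − 84 = 27048.
Of those, selections where exactly 2 are designers: C(10,2)·C(9,4) = 45·126 = 5670.
Conditional probability = 5670/27048 = 135/644.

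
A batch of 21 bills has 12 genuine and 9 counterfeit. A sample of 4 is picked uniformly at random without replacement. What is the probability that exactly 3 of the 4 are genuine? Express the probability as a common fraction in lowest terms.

There are C(21,4) = 5985 ways to choose 4 from 21.
Selections with exactly 3 genuine: choose 3 of the 12 genuine and 1 of the 9 counterfeit, C(12,3)·C(9,1) = 220·9 = 1980.
Probability = 1980/5985 = 44/133.

44/133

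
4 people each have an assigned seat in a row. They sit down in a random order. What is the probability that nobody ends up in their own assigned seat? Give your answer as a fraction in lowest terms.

3/8

There are 4! = 24 seatings.
By inclusion-exclusion, seatings with no fixed points: C(4,0)·4! − C(4,1)·3! + C(4,2)·2! − C(4,3)·1! + C(4,4)·0! = 9.
Probability = 9/24 = 3/8.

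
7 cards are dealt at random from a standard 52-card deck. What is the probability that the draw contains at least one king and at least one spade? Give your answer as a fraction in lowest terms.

There are C(52,7) = 133784560 possible draws.
By inclusion-exclusion on the complements, draws missing all kings or all spades: C(48,7) + C(39,7) − C(36,7) = 73629072 + 15380937 − 8347680 = 80662329.
So draws with at least one of each: 133784560 − 80662329 = 53122231, probability 53122231/133784560.

53122231/133784560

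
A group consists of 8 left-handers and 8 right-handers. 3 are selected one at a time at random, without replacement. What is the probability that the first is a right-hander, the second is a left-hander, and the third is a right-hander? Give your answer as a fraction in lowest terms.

2/15

Multiply the conditional probabilities at each draw: 8/16 · 8/15 · 7/14 = 448/3360 = 2/15.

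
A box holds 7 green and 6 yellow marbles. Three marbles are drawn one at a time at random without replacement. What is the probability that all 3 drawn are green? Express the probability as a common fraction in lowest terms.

35/286

Multiply the conditional probabilities at each draw: 7/13 · 6/12 · 5/11 = 210/1716 = 35/286.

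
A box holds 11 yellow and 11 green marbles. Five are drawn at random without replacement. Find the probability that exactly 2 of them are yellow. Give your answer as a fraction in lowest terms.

275/798

The sample space is all 5-subsets of the 22: C(22,5) = 26334.
Selections with exactly 2 yellow: choose 2 of the 11 yellow and 3 of the 11 green, C(11,2)·C(11,3) = 55·165 = 9075.
Probability = 9075/26334 = 275/798.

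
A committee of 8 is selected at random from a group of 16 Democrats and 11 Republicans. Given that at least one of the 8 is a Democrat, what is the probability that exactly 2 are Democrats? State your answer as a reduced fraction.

Work in counts. Selections with at least one Democrat: C(27,8) − C(11,8) = 2220075 − 165 = 2219910.
Of those, selections where exactly 2 are Democrats: C(16,2)·C(11,6) = 120·462 = 55440.
Conditional probability = 55440/2219910 = 24/961.

24/961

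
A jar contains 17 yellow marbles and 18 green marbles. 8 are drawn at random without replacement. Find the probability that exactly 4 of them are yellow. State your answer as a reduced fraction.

3060/9889

Total number of selections: C(35,8) = 23535820.
Selections with exactly 4 yellow: choose 4 of the 17 yellow and 4 of the 18 green, C(17,4)·C(18,4) = 2380·3060 = 7282800.
Probability = 7282800/23535820 = 3060/9889.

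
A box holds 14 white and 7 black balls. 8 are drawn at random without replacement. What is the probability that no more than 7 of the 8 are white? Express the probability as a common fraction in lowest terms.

Total selections: C(21,8) = 203490.
Favorable selections (no more than 7 white): C(14,1)·C(7,7) + C(14,2)·C(7,6) + C(14,3)·C(7,5) + C(14,4)·C(7,4) + C(14,5)·C(7,3) + C(14,6)·C(7,2) + C(14,7)·C(7,1) = 14 + 637 + 7644 + 35035 + 70070 + 63063 + 24024 = 200487.
Probability = 200487/203490 = 9547/9690.

9547/9690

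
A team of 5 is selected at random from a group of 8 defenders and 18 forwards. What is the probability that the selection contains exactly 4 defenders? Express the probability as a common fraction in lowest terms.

63/3289

There are C(26,5) = 65780 ways to choose 5 from 26.
Selections with exactly 4 defenders: choose 4 of the 8 defenders and 1 of the 18 forwards, C(8,4)·C(18,1) = 70·18 = 1260.
Probability = 1260/65780 = 63/3289.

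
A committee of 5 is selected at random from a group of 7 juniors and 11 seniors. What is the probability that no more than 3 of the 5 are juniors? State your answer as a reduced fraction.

583/612

There are C(18,5) = 8568 ways to choose the 5.
Count the complement (more than 3 juniors): C(7,4)·C(11,1) + C(7,5)·C(11,0) = 385 + 21 = 406.
Probability = 1 − 406/8568 = 8162/8568 = 583/612.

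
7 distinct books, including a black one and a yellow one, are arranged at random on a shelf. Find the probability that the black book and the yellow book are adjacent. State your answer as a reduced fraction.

2/7

There are 7! = 5040 arrangements.
Treat the black book and the yellow book as a block: 6! arrangements of the blocks × 2 orders within the block = 2·720 = 1440.
Probability = 1440/5040 = 2/7.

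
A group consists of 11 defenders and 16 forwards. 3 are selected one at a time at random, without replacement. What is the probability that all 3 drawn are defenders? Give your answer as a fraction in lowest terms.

Multiply the conditional probabilities at each draw: 11/27 · 10/26 · 9/25 = 990/17550 = 11/195.

11/195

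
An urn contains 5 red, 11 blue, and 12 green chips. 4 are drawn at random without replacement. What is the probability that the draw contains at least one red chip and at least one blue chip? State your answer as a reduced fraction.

649/1365

There are C(28,4) = 20475 possible draws.
By inclusion-exclusion on the complements, draws missing all red or all blue: C(23,4) + C(17,4) − C(12,4) = 8855 + 2380 − 495 = 10740.
So draws with at least one of each: 20475 − 10740 = 9735, probability 9735/20475 = 649/1365.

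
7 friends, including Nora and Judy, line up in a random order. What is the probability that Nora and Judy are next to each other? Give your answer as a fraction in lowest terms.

There are 7! = 5040 arrangements.
Treat Nora and Judy as a block: 6! arrangements of the blocks × 2 orders within the block = 2·720 = 1440.
Probability = 1440/5040 = 2/7.

2/7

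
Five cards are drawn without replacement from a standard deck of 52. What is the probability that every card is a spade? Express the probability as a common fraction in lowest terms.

33/66640

There are C(52,5) = 2598960 possible 5-card hands.
Hands that are all spades: C(13,5) = 1287.
Probability = 1287/2598960 = 33/66640.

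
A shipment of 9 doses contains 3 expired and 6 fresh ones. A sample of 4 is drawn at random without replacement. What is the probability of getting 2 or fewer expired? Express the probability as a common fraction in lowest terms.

20/21

There are C(9,4) = 126 ways to choose the 4.
The complement is exactly 3 expired: C(3,3)·C(6,1) = 6.
Probability = 1 − 6/126 = 120/126 = 20/21.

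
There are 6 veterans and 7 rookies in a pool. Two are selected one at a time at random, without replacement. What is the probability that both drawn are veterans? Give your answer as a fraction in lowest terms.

5/26

Multiply the conditional probabilities at each draw: 6/13 · 5/12 = 30/156 = 5/26.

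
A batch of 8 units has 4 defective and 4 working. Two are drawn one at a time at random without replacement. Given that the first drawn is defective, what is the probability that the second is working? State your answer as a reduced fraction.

4/7

After removing one defective, 7 remain: 3 defective and 4 working.
So the probability the next is working is 4/7.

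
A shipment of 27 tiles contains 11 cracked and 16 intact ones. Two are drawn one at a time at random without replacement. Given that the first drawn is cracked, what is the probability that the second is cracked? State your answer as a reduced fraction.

5/13

After removing one cracked, 26 remain: 10 cracked and 16 intact.
So the probability the next is cracked is 10/26 = 5/13.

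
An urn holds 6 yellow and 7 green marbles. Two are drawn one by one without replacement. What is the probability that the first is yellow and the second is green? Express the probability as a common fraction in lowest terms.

7/26

Multiply the conditional probabilities at each draw: 6/13 · 7/12 = 42/156 = 7/26.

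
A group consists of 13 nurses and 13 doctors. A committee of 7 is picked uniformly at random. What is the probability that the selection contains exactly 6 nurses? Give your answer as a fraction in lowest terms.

39/1150

Total number of selections: C(26,7) = 657800.
Selections with exactly 6 nurses: choose 6 of the 13 nurses and 1 of the 13 doctors, C(13,6)·C(13,1) = 1716·13 = 22308.
Probability = 22308/657800 = 39/1150.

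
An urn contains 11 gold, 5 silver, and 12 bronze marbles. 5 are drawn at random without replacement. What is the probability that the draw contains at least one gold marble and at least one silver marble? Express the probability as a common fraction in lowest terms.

3949/6552

There are C(28,5) = 98280 possible draws.
By inclusion-exclusion on the complements, draws missing all gold or all silver: C(17,5) + C(23,5) − C(12,5) = 6188 + 33649 − 792 = 39045.
So draws with at least one of each: 98280 − 39045 = 59235, probability 59235/98280 = 3949/6552.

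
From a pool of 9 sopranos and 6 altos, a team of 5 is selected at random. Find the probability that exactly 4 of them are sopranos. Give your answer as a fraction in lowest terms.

36/143

The sample space is all 5-subsets of the 15: C(15,5) = 3003.
Selections with exactly 4 sopranos: choose 4 of the 9 sopranos and 1 of the 6 altos, C(9,4)·C(6,1) = 126·6 = 756.
Probability = 756/3003 = 36/143.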